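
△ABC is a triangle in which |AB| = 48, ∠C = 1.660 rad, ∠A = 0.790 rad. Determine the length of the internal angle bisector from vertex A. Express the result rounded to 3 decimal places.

The third angle is ∠B = π − ∠C − ∠A = 0.692 rad.
Law of sines: |BC| = |AB|·sin A/sin C ≈ 34.233.
Law of sines: |CA| = |AB|·sin B/sin C ≈ 30.735.
The bisector from A has length 2·|CA|·|AB|·cos(∠A/2)/(|CA|+|AB|) ≈ 34.589.

34.589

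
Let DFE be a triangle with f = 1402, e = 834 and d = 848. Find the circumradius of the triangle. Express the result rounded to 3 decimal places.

R ≈ 761.110

By the law of cosines, cos D = (f² + e² − d²) / (2·f·e) ≈ 0.83046, so ∠D ≈ 33.85°.
Circumradius = d/(2 sin D) ≈ 761.11.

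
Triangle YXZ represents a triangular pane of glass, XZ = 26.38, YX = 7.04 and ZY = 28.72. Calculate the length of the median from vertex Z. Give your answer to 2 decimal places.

27.35

Median from Z: ½√(2·XZ² + 2·ZY² − YX²) ≈ 27.349.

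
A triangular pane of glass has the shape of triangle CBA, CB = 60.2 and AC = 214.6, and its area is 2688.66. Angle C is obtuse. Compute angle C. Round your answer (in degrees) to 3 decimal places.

From area = ½·AC·CB·sin C, we get sin C = 2·area/(AC·CB) ≈ 0.41624.
Taking the obtuse solution, ∠C ≈ 155.40°.

∠C ≈ 155.403°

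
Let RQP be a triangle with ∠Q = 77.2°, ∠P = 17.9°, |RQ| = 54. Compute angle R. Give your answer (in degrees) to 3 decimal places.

The third angle is ∠R = 180° − ∠Q − ∠P = 84.90°.

84.900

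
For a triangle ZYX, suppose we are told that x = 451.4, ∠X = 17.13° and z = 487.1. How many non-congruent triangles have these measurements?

z·sin X = 487.1·sin(17.13°) ≈ 143.5.
Since z sin X < x < z (143.5 < 451.4 < 487.1), two triangles exist.

2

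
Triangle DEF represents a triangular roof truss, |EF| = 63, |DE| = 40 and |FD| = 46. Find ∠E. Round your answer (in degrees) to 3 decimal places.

By the law of cosines, cos E = (|DE|² + |EF|² − |FD|²) / (2·|DE|·|EF|) ≈ 0.68512, so ∠E ≈ 46.76°.

∠E ≈ 46.755°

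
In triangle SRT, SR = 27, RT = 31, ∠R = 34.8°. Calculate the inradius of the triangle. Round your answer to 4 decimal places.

r ≈ 6.3053

By the law of cosines, TS² = SR² + RT² − 2·SR·RT·cos R = 315.4, so TS ≈ 17.759.
Area = ½·SR·RT·sin R ≈ 238.84.
Semiperimeter s = (31+17.759+27)/2 = 37.88.
Inradius = area/s = 238.84/37.88 ≈ 6.3053.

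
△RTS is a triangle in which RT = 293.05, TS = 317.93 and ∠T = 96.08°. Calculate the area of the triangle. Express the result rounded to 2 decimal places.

area ≈ 46322.65

Area = ½·RT·TS·sin T ≈ 46323.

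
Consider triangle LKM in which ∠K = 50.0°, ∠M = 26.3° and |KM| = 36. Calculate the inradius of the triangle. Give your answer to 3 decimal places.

r ≈ 5.603

The third angle is ∠L = 180° − ∠K − ∠M = 103.70°.
Law of sines: |ML| = |KM|·sin K/sin L ≈ 28.385.
Law of sines: |LK| = |KM|·sin M/sin L ≈ 16.418.
Area = ½·|KM|·|ML|·sin M ≈ 226.38.
Semiperimeter s = (36+28.385+16.418)/2 = 40.401.
Inradius = area/s = 226.38/40.401 ≈ 5.6033.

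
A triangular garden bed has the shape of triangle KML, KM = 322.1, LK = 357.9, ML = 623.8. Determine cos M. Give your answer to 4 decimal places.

0.9078

By the law of cosines, cos M = (KM² + ML² − LK²) / (2·KM·ML) ≈ 0.90775, so ∠M ≈ 24.80°.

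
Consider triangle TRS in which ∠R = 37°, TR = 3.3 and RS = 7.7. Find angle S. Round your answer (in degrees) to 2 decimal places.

By the law of cosines, ST² = TR² + RS² − 2·TR·RS·cos R = 29.593, so ST ≈ 5.44.
Law of cosines again: cos S = (RS² + ST² − TR²)/(2·RS·ST) ≈ 0.93098, so ∠S ≈ 21.41°.

∠S ≈ 21.41°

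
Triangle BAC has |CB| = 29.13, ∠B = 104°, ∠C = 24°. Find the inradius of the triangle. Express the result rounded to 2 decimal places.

r ≈ 5.31

The third angle is ∠A = 180° − ∠C − ∠B = 52.00°.
Law of sines: |AC| = |CB|·sin B/sin A ≈ 35.868.
Law of sines: |BA| = |CB|·sin C/sin A ≈ 15.036.
Area = ½·|CB|·|AC|·sin C ≈ 212.49.
Semiperimeter s = (35.868+29.13+15.036)/2 = 40.017.
Inradius = area/s = 212.49/40.017 ≈ 5.31.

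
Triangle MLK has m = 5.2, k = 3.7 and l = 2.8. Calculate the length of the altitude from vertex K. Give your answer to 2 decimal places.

Semiperimeter s = (5.2 + 2.8 + 3.7)/2 = 5.85.
Heron's formula: area = √(5.85·0.65·3.05·2.15) ≈ 4.9935.
The altitude from K has length 2·area/k ≈ 2.6992.

h_K ≈ 2.70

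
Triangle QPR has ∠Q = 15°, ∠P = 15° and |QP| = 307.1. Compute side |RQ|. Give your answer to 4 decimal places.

The third angle is ∠R = 180° − ∠Q − ∠P = 150.00°.
Law of sines: |RQ| = |QP|·sin P/sin R ≈ 158.97.

158.9667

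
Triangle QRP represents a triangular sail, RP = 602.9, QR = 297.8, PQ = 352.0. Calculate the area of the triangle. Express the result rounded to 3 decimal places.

area ≈ 36385.905

Semiperimeter s = (602.9 + 352 + 297.8)/2 = 626.35.
Heron's formula: area = √(626.35·23.45·274.35·328.55) ≈ 36386.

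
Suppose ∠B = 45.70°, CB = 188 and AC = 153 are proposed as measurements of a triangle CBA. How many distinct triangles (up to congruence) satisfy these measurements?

2

CB·sin B = 188·sin(45.70°) ≈ 134.6.
Since CB sin B < AC < CB (134.6 < 153 < 188), two triangles exist.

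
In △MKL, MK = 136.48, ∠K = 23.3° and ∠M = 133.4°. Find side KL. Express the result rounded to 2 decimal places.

The third angle is ∠L = 180° − ∠M − ∠K = 23.30°.
Law of sines: KL = MK·sin M/sin L ≈ 250.7.

250.70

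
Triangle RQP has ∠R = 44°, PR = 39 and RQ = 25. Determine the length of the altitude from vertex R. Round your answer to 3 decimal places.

By the law of cosines, QP² = PR² + RQ² − 2·PR·RQ·cos R = 743.29, so QP ≈ 27.263.
Area = ½·PR·RQ·sin R ≈ 338.65.
The altitude from R has length 2·area/QP ≈ 24.843.

24.843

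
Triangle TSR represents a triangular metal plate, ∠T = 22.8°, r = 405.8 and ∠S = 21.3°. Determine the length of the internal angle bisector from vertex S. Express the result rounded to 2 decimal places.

285.29

The third angle is ∠R = 180° − ∠T − ∠S = 135.90°.
Law of sines: t = r·sin T/sin R ≈ 225.97.
Law of sines: s = r·sin S/sin R ≈ 211.82.
The bisector from S has length 2·r·t·cos(∠S/2)/(r+t) ≈ 285.29.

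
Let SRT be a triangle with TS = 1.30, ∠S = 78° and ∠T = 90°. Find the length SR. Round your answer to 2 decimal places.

6.25

The third angle is ∠R = 180° − ∠T − ∠S = 12.00°.
Law of sines: SR = TS·sin T/sin R ≈ 6.2527.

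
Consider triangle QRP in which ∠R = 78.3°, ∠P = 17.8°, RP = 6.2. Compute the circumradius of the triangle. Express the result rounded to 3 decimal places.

3.118

The third angle is ∠Q = 180° − ∠R − ∠P = 83.90°.
Law of sines: PQ = RP·sin R/sin Q ≈ 6.1058.
Law of sines: QR = RP·sin P/sin Q ≈ 1.9061.
Circumradius = RP/(2 sin Q) ≈ 3.1177.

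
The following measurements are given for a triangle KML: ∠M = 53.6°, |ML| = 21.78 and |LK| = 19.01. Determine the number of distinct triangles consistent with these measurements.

2

|ML|·sin M = 21.78·sin(53.6°) ≈ 17.53.
Since |ML| sin M < |LK| < |ML| (17.53 < 19.01 < 21.78), two triangles exist.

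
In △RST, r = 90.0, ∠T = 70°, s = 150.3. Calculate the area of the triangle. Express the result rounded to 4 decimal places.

area ≈ 6355.6110

Area = ½·r·s·sin T ≈ 6355.6.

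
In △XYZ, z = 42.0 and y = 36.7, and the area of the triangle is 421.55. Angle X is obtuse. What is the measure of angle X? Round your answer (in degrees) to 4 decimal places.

From area = ½·y·z·sin X, we get sin X = 2·area/(y·z) ≈ 0.54697.
Taking the obtuse solution, ∠X ≈ 146.84°.

∠X ≈ 146.8406°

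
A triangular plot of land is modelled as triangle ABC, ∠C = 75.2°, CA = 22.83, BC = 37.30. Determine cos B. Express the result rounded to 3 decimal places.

cos B ≈ 0.819

By the law of cosines, AB² = BC² + CA² − 2·BC·CA·cos C = 1477.4, so AB ≈ 38.438.
Law of cosines again: cos B = (AB² + BC² − CA²)/(2·AB·BC) ≈ 0.81868, so ∠B ≈ 35.05°.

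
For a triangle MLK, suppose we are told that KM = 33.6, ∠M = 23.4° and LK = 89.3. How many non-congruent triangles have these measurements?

1

KM·sin M = 33.6·sin(23.4°) ≈ 13.34.
Since LK ≥ KM, exactly one triangle exists.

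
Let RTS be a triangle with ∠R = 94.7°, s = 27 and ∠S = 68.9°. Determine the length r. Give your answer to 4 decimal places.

The third angle is ∠T = 180° − ∠S − ∠R = 16.40°.
Law of sines: r = s·sin R/sin S ≈ 28.843.

28.8430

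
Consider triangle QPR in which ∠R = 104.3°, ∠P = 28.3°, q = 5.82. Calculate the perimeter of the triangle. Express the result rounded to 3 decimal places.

17.230

The third angle is ∠Q = 180° − ∠P − ∠R = 47.40°.
Law of sines: p = q·sin P/sin Q ≈ 3.7484.
Law of sines: r = q·sin R/sin Q ≈ 7.6616.
Semiperimeter s = (5.82+3.7484+7.6616)/2 = 8.615.
Perimeter = 5.82 + 3.7484 + 7.6616 = 17.23.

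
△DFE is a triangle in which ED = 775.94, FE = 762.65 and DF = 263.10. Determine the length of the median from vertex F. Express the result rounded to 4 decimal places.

Median from F: ½√(2·DF² + 2·FE² − ED²) ≈ 418.22.

418.2196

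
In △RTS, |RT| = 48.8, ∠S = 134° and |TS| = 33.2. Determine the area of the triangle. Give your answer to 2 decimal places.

Law of sines: sin R = |TS|·sin S/|RT| ≈ 0.48939.
Since |RT| ≥ |TS|, only the acute value applies: ∠R ≈ 29.30°.
Then ∠T = 180° − ∠S − ∠R ≈ 16.70°.
Law of sines gives |SR| = |RT|·sin T/sin S ≈ 19.494.
Area = ½·|RT|·|TS|·sin T ≈ 232.78.

area ≈ 232.78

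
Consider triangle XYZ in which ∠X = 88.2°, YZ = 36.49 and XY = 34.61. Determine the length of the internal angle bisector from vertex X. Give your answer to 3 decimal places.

13.344

Law of sines: sin Z = XY·sin X/YZ ≈ 0.94801.
Since YZ ≥ XY, only the acute value applies: ∠Z ≈ 71.44°.
Then ∠Y = 180° − ∠X − ∠Z ≈ 20.36°.
Law of sines gives ZX = YZ·sin Y/sin X ≈ 12.7.
The bisector from X has length 2·ZX·XY·cos(∠X/2)/(ZX+XY) ≈ 13.344.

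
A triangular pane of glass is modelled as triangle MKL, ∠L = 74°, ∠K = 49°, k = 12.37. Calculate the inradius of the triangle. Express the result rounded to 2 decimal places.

r ≈ 3.90

The third angle is ∠M = 180° − ∠K − ∠L = 57.00°.
Law of sines: m = k·sin M/sin K ≈ 13.746.
Law of sines: l = k·sin L/sin K ≈ 15.755.
Area = ½·k·m·sin L ≈ 81.726.
Semiperimeter s = (13.746+12.37+15.755)/2 = 20.936.
Inradius = area/s = 81.726/20.936 ≈ 3.9037.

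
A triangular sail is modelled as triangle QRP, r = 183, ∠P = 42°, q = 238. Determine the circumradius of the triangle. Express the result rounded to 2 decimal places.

119.09

By the law of cosines, p² = q² + r² − 2·q·r·cos P = 25399, so p ≈ 159.37.
Area = ½·q·r·sin P ≈ 14572.
Circumradius = p/(2 sin P) ≈ 119.09.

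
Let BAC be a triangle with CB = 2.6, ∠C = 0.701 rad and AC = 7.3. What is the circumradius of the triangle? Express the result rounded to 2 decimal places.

4.32

By the law of cosines, BA² = AC² + CB² − 2·AC·CB·cos C = 31.041, so BA ≈ 5.5715.
Area = ½·AC·CB·sin C ≈ 6.1209.
Circumradius = BA/(2 sin C) ≈ 4.3191.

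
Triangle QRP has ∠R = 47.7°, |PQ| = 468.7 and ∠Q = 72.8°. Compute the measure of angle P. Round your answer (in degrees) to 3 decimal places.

∠P ≈ 59.500°

The third angle is ∠P = 180° − ∠Q − ∠R = 59.50°.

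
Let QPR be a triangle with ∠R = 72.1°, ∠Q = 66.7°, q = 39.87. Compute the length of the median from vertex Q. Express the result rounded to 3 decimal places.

29.404

The third angle is ∠P = 180° − ∠R − ∠Q = 41.20°.
Law of sines: p = q·sin P/sin Q ≈ 28.594.
Law of sines: r = q·sin R/sin Q ≈ 41.309.
Median from Q: ½√(2·p² + 2·r² − q²) ≈ 29.404.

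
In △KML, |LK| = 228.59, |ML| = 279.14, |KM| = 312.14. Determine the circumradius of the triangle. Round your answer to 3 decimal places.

R ≈ 161.475

By the law of cosines, cos K = (|LK|² + |KM|² − |ML|²) / (2·|LK|·|KM|) ≈ 0.50290, so ∠K ≈ 59.81°.
Circumradius = |ML|/(2 sin K) ≈ 161.47.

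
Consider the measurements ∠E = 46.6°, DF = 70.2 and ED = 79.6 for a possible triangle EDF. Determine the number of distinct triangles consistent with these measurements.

2

ED·sin E = 79.6·sin(46.6°) ≈ 57.84.
Since ED sin E < DF < ED (57.84 < 70.2 < 79.6), two triangles exist.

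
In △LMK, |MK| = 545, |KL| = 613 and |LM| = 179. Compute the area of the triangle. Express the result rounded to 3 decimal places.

47359.491

Semiperimeter s = (545 + 613 + 179)/2 = 668.5.
Heron's formula: area = √(668.5·123.5·55.5·489.5) ≈ 47359.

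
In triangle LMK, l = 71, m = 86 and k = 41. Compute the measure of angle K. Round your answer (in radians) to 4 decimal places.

∠K ≈ 0.4933 rad

By the law of cosines, cos K = (l² + m² − k²) / (2·l·m) ≈ 0.88077, so ∠K ≈ 0.493 rad.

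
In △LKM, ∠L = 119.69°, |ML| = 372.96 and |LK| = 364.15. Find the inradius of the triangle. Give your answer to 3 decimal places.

r ≈ 85.839

By the law of cosines, |KM|² = |ML|² + |LK|² − 2·|ML|·|LK|·cos L = 4.0624e+05, so |KM| ≈ 637.37.
Area = ½·|ML|·|LK|·sin L ≈ 58992.
Semiperimeter s = (637.37+372.96+364.15)/2 = 687.24.
Inradius = area/s = 58992/687.24 ≈ 85.839.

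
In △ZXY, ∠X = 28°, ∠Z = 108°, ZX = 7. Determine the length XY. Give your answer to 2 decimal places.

9.58

The third angle is ∠Y = 180° − ∠Z − ∠X = 44.00°.
Law of sines: XY = ZX·sin Z/sin Y ≈ 9.5837.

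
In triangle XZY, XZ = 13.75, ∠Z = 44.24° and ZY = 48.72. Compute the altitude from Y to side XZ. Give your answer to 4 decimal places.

By the law of cosines, YX² = XZ² + ZY² − 2·XZ·ZY·cos Z = 1602.8, so YX ≈ 40.035.
Area = ½·XZ·ZY·sin Z ≈ 233.68.
The altitude from Y has length 2·area/XZ ≈ 33.99.

33.9903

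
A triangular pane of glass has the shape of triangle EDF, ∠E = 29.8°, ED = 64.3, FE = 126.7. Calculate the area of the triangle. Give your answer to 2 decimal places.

Area = ½·FE·ED·sin E ≈ 2024.4.

area ≈ 2024.38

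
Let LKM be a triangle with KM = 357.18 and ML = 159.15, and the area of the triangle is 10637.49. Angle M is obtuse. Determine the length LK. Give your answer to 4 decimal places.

From area = ½·KM·ML·sin M, we get sin M = 2·area/(KM·ML) ≈ 0.37426.
Taking the obtuse solution, ∠M ≈ 158.02°.
Law of cosines then gives LK ≈ 508.27.

508.2657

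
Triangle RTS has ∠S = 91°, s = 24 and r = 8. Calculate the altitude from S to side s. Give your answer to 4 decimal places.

Law of sines: sin R = r·sin S/s ≈ 0.33328.
Since s ≥ r, only the acute value applies: ∠R ≈ 19.47°.
Then ∠T = 180° − ∠S − ∠R ≈ 69.53°.
Law of sines gives t = s·sin T/sin S ≈ 22.488.
Area = ½·s·r·sin T ≈ 89.939.
The altitude from S has length 2·area/s ≈ 7.4949.

7.4949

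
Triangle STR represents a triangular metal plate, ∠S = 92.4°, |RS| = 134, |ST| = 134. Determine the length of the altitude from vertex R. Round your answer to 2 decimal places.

h_R ≈ 133.88

By the law of cosines, |TR|² = |RS|² + |ST|² − 2·|RS|·|ST|·cos S = 37416, so |TR| ≈ 193.43.
Area = ½·|RS|·|ST|·sin S ≈ 8970.1.
The altitude from R has length 2·area/|ST| ≈ 133.88.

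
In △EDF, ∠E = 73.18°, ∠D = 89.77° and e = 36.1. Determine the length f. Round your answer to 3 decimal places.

The third angle is ∠F = 180° − ∠E − ∠D = 17.05°.
Law of sines: f = e·sin F/sin E ≈ 11.058.

11.058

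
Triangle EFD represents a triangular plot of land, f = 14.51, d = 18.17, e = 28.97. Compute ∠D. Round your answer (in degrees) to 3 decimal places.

31.129

By the law of cosines, cos D = (e² + f² − d²) / (2·e·f) ≈ 0.85601, so ∠D ≈ 31.13°.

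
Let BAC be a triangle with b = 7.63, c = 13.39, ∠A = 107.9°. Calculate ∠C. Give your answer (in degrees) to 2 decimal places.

By the law of cosines, a² = c² + b² − 2·c·b·cos A = 300.31, so a ≈ 17.33.
Law of cosines again: cos C = (b² + a² − c²)/(2·b·a) ≈ 0.67778, so ∠C ≈ 47.33°.

∠C ≈ 47.33°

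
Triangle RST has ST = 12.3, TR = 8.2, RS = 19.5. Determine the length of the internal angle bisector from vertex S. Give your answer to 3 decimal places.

14.963

By the law of cosines, cos S = (RS² + ST² − TR²) / (2·RS·ST) ≈ 0.96790, so ∠S ≈ 14.56°.
The bisector from S has length 2·RS·ST·cos(∠S/2)/(RS+ST) ≈ 14.963.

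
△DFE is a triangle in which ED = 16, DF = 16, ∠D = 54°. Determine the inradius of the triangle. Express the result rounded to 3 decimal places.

By the law of cosines, FE² = ED² + DF² − 2·ED·DF·cos D = 211.05, so FE ≈ 14.528.
Area = ½·ED·DF·sin D ≈ 103.55.
Semiperimeter s = (14.528+16+16)/2 = 23.264.
Inradius = area/s = 103.55/23.264 ≈ 4.4513.

r ≈ 4.451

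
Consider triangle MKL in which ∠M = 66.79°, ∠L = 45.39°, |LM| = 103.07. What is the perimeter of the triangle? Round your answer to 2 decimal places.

The third angle is ∠K = 180° − ∠L − ∠M = 67.82°.
Law of sines: |KL| = |LM|·sin M/sin K ≈ 102.3.
Law of sines: |MK| = |LM|·sin L/sin K ≈ 79.239.
Semiperimeter s = (102.3+103.07+79.239)/2 = 142.3.
Perimeter = 102.3 + 103.07 + 79.239 = 284.61.

perimeter ≈ 284.61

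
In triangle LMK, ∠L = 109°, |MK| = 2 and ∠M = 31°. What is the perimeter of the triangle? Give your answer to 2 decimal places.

perimeter ≈ 4.45

The third angle is ∠K = 180° − ∠L − ∠M = 40.00°.
Law of sines: |KL| = |MK|·sin M/sin L ≈ 1.0894.
Law of sines: |LM| = |MK|·sin K/sin L ≈ 1.3597.
Semiperimeter s = (2+1.0894+1.3597)/2 = 2.2245.
Perimeter = 2 + 1.0894 + 1.3597 = 4.4491.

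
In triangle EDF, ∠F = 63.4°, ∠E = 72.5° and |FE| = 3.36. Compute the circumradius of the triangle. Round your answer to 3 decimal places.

The third angle is ∠D = 180° − ∠F − ∠E = 44.10°.
Law of sines: |DF| = |FE|·sin E/sin D ≈ 4.6047.
Law of sines: |ED| = |FE|·sin F/sin D ≈ 4.3171.
Circumradius = |FE|/(2 sin D) ≈ 2.4141.

R ≈ 2.414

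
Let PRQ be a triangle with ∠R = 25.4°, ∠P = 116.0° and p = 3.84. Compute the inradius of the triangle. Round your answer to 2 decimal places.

0.53

The third angle is ∠Q = 180° − ∠P − ∠R = 38.60°.
Law of sines: r = p·sin R/sin P ≈ 1.8326.
Law of sines: q = p·sin Q/sin P ≈ 2.6655.
Area = ½·p·r·sin Q ≈ 2.1952.
Semiperimeter s = (3.84+1.8326+2.6655)/2 = 4.169.
Inradius = area/s = 2.1952/4.169 ≈ 0.52654.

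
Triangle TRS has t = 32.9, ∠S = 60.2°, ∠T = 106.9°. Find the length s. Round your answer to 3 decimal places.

The third angle is ∠R = 180° − ∠S − ∠T = 12.90°.
Law of sines: s = t·sin S/sin T ≈ 29.838.

29.838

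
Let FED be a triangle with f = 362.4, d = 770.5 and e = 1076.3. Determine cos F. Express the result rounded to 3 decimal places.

By the law of cosines, cos F = (e² + d² − f²) / (2·e·d) ≈ 0.97720, so ∠F ≈ 0.214 rad.

cos F ≈ 0.977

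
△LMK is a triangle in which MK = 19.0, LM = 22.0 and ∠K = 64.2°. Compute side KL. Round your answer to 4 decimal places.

22.1035

Law of sines: sin L = MK·sin K/LM ≈ 0.77755.
Since LM ≥ MK, only the acute value applies: ∠L ≈ 51.04°.
Then ∠M = 180° − ∠K − ∠L ≈ 64.76°.
Law of sines gives KL = LM·sin M/sin K ≈ 22.104.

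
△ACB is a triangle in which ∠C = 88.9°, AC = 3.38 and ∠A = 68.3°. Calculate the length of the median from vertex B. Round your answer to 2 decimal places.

The third angle is ∠B = 180° − ∠A − ∠C = 22.80°.
Law of sines: CB = AC·sin A/sin B ≈ 8.1041.
Law of sines: BA = AC·sin C/sin B ≈ 8.7206.
Median from B: ½√(2·CB² + 2·BA² − AC²) ≈ 8.2466.

8.25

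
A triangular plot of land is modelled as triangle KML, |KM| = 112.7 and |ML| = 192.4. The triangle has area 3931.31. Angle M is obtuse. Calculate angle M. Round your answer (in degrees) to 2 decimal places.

From area = ½·|KM|·|ML|·sin M, we get sin M = 2·area/(|KM|·|ML|) ≈ 0.36261.
Taking the obtuse solution, ∠M ≈ 158.74°.

∠M ≈ 158.74°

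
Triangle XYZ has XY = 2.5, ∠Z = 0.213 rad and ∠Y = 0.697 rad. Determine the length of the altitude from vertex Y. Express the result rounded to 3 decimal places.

h_Y ≈ 1.974

The third angle is ∠X = π − ∠Y − ∠Z = 2.232 rad.
Law of sines: YZ = XY·sin X/sin Z ≈ 9.3369.
Law of sines: ZX = XY·sin Y/sin Z ≈ 7.5915.
Area = ½·XY·YZ·sin Y ≈ 7.4919.
The altitude from Y has length 2·area/ZX ≈ 1.9738.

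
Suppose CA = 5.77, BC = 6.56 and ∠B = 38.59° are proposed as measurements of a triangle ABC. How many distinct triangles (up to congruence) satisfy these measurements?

BC·sin B = 6.56·sin(38.59°) ≈ 4.092.
Since BC sin B < CA < BC (4.092 < 5.77 < 6.56), two triangles exist.

2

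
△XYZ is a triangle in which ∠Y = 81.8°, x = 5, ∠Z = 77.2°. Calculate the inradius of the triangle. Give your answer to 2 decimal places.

r ≈ 2.08

The third angle is ∠X = 180° − ∠Y − ∠Z = 21.00°.
Law of sines: y = x·sin Y/sin X ≈ 13.809.
Law of sines: z = x·sin Z/sin X ≈ 13.605.
Area = ½·x·y·sin Z ≈ 33.666.
Semiperimeter s = (5+13.809+13.605)/2 = 16.207.
Inradius = area/s = 33.666/16.207 ≈ 2.0772.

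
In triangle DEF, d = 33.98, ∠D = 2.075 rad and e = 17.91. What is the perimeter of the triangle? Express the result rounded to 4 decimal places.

Law of sines: sin E = e·sin D/d ≈ 0.46149.
Since d ≥ e, only the acute value applies: ∠E ≈ 0.480 rad.
Then ∠F = π − ∠D − ∠E ≈ 0.587 rad.
Law of sines gives f = d·sin F/sin D ≈ 21.493.
Semiperimeter s = (33.98+17.91+21.493)/2 = 36.691.
Perimeter = 33.98 + 17.91 + 21.493 = 73.383.

73.3828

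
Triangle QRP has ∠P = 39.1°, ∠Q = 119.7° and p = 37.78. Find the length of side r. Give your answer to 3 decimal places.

21.663

The third angle is ∠R = 180° − ∠P − ∠Q = 21.20°.
Law of sines: r = p·sin R/sin P ≈ 21.663.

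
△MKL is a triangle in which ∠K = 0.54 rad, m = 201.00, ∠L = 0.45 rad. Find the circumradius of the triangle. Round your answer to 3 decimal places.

R ≈ 120.212

The third angle is ∠M = π − ∠K − ∠L = 2.152 rad.
Law of sines: k = m·sin K/sin M ≈ 123.61.
Law of sines: l = m·sin L/sin M ≈ 104.58.
Circumradius = m/(2 sin M) ≈ 120.21.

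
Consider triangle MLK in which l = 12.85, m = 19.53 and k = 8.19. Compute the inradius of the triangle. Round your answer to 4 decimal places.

Semiperimeter s = (19.53 + 12.85 + 8.19)/2 = 20.285.
Heron's formula: area = √(20.285·0.755·7.435·12.095) ≈ 37.111.
Inradius = area/s = 37.111/20.285 ≈ 1.8295.

1.8295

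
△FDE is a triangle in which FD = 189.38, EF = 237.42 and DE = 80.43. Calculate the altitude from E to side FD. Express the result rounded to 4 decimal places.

71.3863

Semiperimeter s = (80.43 + 237.42 + 189.38)/2 = 253.62.
Heron's formula: area = √(253.62·173.19·16.195·64.235) ≈ 6759.6.
The altitude from E has length 2·area/FD ≈ 71.386.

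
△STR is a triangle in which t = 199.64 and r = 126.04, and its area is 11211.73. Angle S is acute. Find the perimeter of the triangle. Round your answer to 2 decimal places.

perimeter ≈ 507.09

From area = ½·t·r·sin S, we get sin S = 2·area/(t·r) ≈ 0.89114.
Taking the acute solution, ∠S ≈ 63.02°.
Law of cosines then gives s ≈ 181.41.
Perimeter = 181.41 + 199.64 + 126.04 = 507.09.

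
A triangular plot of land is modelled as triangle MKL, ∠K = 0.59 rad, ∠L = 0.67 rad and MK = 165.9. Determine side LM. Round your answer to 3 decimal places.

148.635

The third angle is ∠M = π − ∠K − ∠L = 1.882 rad.
Law of sines: LM = MK·sin K/sin L ≈ 148.64.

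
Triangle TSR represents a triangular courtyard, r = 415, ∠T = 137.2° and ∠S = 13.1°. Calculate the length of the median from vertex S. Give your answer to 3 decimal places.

The third angle is ∠R = 180° − ∠T − ∠S = 29.70°.
Law of sines: t = r·sin T/sin R ≈ 569.11.
Law of sines: s = r·sin S/sin R ≈ 189.84.
Median from S: ½√(2·r² + 2·t² − s²) ≈ 488.92.

488.920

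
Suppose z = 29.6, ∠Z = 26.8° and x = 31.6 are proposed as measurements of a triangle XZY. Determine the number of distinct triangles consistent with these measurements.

x·sin Z = 31.6·sin(26.8°) ≈ 14.25.
Since x sin Z < z < x (14.25 < 29.6 < 31.6), two triangles exist.

2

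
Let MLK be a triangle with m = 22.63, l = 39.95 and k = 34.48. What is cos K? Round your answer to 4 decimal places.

By the law of cosines, cos K = (m² + l² − k²) / (2·m·l) ≈ 0.50840, so ∠K ≈ 59.44°.

0.5084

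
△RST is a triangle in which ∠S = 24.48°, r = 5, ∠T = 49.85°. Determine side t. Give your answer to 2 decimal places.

The third angle is ∠R = 180° − ∠S − ∠T = 105.67°.
Law of sines: t = r·sin T/sin R ≈ 3.9693.

3.97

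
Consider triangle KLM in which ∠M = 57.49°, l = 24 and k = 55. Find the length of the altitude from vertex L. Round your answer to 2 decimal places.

By the law of cosines, m² = k² + l² − 2·k·l·cos M = 2182.1, so m ≈ 46.713.
Area = ½·k·l·sin M ≈ 556.58.
The altitude from L has length 2·area/l ≈ 46.381.

h_L ≈ 46.38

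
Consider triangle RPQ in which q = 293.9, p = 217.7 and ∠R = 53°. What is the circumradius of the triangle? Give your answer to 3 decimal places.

149.156

By the law of cosines, r² = p² + q² − 2·p·q·cos R = 56760, so r ≈ 238.24.
Area = ½·p·q·sin R ≈ 25549.
Circumradius = r/(2 sin R) ≈ 149.16.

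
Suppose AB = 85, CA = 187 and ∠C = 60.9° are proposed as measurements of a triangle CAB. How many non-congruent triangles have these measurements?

CA·sin C = 187·sin(60.9°) ≈ 163.4.
Since AB = 85 < 163.4 = CA sin C, no triangle exists.

0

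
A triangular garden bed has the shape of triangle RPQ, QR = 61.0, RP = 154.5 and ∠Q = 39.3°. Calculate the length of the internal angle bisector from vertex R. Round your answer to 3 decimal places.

Law of sines: sin P = QR·sin Q/RP ≈ 0.25007.
Since RP ≥ QR, only the acute value applies: ∠P ≈ 14.48°.
Then ∠R = 180° − ∠Q − ∠P ≈ 126.22°.
Law of sines gives PQ = RP·sin R/sin Q ≈ 196.8.
The bisector from R has length 2·QR·RP·cos(∠R/2)/(QR+RP) ≈ 39.56.

39.560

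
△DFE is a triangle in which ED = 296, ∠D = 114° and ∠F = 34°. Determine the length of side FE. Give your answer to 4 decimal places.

483.5710

The third angle is ∠E = 180° − ∠D − ∠F = 32.00°.
Law of sines: FE = ED·sin D/sin F ≈ 483.57.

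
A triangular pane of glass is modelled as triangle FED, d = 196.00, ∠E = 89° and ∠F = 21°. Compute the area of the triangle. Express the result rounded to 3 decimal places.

area ≈ 7324.186

The third angle is ∠D = 180° − ∠F − ∠E = 70.00°.
Law of sines: f = d·sin F/sin D ≈ 74.748.
Law of sines: e = d·sin E/sin D ≈ 208.55.
Area = ½·d·f·sin E ≈ 7324.2.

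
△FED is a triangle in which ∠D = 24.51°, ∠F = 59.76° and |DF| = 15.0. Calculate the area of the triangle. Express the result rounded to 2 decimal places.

area ≈ 40.52

The third angle is ∠E = 180° − ∠D − ∠F = 95.73°.
Law of sines: |ED| = |DF|·sin F/sin E ≈ 13.024.
Law of sines: |FE| = |DF|·sin D/sin E ≈ 6.254.
Area = ½·|DF|·|ED|·sin D ≈ 40.523.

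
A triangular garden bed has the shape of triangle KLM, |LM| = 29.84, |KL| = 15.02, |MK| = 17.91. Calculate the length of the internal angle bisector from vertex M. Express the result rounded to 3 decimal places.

t_M ≈ 21.944

By the law of cosines, cos M = (|LM|² + |MK|² − |KL|²) / (2·|LM|·|MK|) ≈ 0.92209, so ∠M ≈ 22.77°.
The bisector from M has length 2·|LM|·|MK|·cos(∠M/2)/(|LM|+|MK|) ≈ 21.944.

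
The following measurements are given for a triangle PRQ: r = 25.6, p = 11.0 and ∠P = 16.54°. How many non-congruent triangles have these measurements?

2

r·sin P = 25.6·sin(16.54°) ≈ 7.288.
Since r sin P < p < r (7.288 < 11.0 < 25.6), two triangles exist.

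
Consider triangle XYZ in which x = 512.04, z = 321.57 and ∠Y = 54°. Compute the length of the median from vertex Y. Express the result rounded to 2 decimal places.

m_Y ≈ 373.88

By the law of cosines, y² = z² + x² − 2·z·x·cos Y = 1.7203e+05, so y ≈ 414.76.
Median from Y: ½√(2·z² + 2·x² − y²) ≈ 373.88.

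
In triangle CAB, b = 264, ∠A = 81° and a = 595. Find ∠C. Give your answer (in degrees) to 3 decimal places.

Law of sines: sin B = b·sin A/a ≈ 0.43823.
Since a ≥ b, only the acute value applies: ∠B ≈ 25.99°.
Then ∠C = 180° − ∠A − ∠B ≈ 73.01°.

∠C ≈ 73.009°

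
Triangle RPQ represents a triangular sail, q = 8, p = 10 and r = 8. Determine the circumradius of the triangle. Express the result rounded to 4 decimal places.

5.1241

By the law of cosines, cos R = (p² + q² − r²) / (2·p·q) ≈ 0.62500, so ∠R ≈ 51.32°.
Circumradius = r/(2 sin R) ≈ 5.1241.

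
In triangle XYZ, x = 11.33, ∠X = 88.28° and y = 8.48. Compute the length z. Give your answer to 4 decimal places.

Law of sines: sin Y = y·sin X/x ≈ 0.74812.
Since x ≥ y, only the acute value applies: ∠Y ≈ 48.43°.
Then ∠Z = 180° − ∠X − ∠Y ≈ 43.29°.
Law of sines gives z = x·sin Z/sin X ≈ 7.7727.

7.7727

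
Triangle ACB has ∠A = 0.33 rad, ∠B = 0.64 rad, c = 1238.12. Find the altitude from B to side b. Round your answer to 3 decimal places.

h_B ≈ 401.204

The third angle is ∠C = π − ∠B − ∠A = 2.172 rad.
Law of sines: a = c·sin A/sin C ≈ 486.38.
Law of sines: b = c·sin B/sin C ≈ 896.37.
Area = ½·c·a·sin B ≈ 1.7981e+05.
The altitude from B has length 2·area/b ≈ 401.2.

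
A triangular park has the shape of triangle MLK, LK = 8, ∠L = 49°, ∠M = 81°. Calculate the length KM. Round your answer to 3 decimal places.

The third angle is ∠K = 180° − ∠M − ∠L = 50.00°.
Law of sines: KM = LK·sin L/sin M ≈ 6.1129.

6.113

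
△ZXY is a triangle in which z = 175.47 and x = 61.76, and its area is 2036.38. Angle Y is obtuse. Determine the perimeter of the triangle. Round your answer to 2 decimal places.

471.09

From area = ½·z·x·sin Y, we get sin Y = 2·area/(z·x) ≈ 0.37582.
Taking the obtuse solution, ∠Y ≈ 157.93°.
Law of cosines then gives y ≈ 233.86.
Perimeter = 175.47 + 61.76 + 233.86 = 471.09.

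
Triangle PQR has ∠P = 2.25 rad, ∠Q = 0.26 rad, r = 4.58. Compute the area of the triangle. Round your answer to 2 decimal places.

The third angle is ∠R = π − ∠P − ∠Q = 0.632 rad.
Law of sines: p = r·sin P/sin R ≈ 6.0355.
Law of sines: q = r·sin Q/sin R ≈ 1.9942.
Area = ½·r·p·sin Q ≈ 3.5532.

3.55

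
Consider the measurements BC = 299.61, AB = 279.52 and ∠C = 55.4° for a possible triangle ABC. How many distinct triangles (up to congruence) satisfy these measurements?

2

BC·sin C = 299.61·sin(55.4°) ≈ 246.6.
Since BC sin C < AB < BC (246.6 < 279.52 < 299.61), two triangles exist.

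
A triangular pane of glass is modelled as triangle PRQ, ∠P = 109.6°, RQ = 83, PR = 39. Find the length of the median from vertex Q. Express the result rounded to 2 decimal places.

m_Q ≈ 70.33

Law of sines: sin Q = PR·sin P/RQ ≈ 0.44265.
Since RQ ≥ PR, only the acute value applies: ∠Q ≈ 26.27°.
Then ∠R = 180° − ∠P − ∠Q ≈ 44.13°.
Law of sines gives QP = RQ·sin R/sin P ≈ 61.343.
Median from Q: ½√(2·RQ² + 2·QP² − PR²) ≈ 70.326.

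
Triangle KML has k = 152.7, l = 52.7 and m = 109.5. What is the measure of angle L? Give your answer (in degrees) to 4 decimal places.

By the law of cosines, cos L = (k² + m² − l²) / (2·k·m) ≈ 0.97276, so ∠L ≈ 13.40°.

13.4047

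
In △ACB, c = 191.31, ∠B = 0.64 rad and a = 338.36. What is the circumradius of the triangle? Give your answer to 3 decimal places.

181.983

By the law of cosines, b² = a² + c² − 2·a·c·cos B = 47245, so b ≈ 217.36.
Area = ½·a·c·sin B ≈ 19329.
Circumradius = b/(2 sin B) ≈ 181.98.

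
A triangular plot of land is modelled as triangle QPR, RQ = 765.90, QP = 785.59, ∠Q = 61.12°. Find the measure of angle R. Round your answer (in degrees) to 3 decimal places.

60.671

By the law of cosines, PR² = RQ² + QP² − 2·RQ·QP·cos Q = 6.2256e+05, so PR ≈ 789.02.
Law of cosines again: cos R = (PR² + RQ² − QP²)/(2·PR·RQ) ≈ 0.48982, so ∠R ≈ 60.67°.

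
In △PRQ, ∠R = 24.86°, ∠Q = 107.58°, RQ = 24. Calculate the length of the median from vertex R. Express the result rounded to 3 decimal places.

The third angle is ∠P = 180° − ∠R − ∠Q = 47.56°.
Law of sines: QP = RQ·sin R/sin P ≈ 13.672.
Law of sines: PR = RQ·sin Q/sin P ≈ 31.002.
Median from R: ½√(2·PR² + 2·RQ² − QP²) ≈ 26.867.

26.867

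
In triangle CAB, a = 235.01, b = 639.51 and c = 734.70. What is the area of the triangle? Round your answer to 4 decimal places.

area ≈ 72731.2231

Semiperimeter s = (734.7 + 235.01 + 639.51)/2 = 804.61.
Heron's formula: area = √(804.61·69.91·569.6·165.1) ≈ 72731.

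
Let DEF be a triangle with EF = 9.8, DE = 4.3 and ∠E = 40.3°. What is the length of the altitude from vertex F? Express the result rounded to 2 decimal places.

h_F ≈ 6.34

By the law of cosines, FD² = DE² + EF² − 2·DE·EF·cos E = 50.252, so FD ≈ 7.0889.
Area = ½·DE·EF·sin E ≈ 13.628.
The altitude from F has length 2·area/DE ≈ 6.3385.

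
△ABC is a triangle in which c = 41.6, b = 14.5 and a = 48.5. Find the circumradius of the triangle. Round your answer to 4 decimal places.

By the law of cosines, cos A = (b² + c² − a²) / (2·b·c) ≈ -0.34105, so ∠A ≈ 109.94°.
Circumradius = a/(2 sin A) ≈ 25.797.

R ≈ 25.7966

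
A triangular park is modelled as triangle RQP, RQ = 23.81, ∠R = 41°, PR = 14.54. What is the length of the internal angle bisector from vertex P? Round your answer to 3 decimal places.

t_P ≈ 9.546

By the law of cosines, QP² = PR² + RQ² − 2·PR·RQ·cos R = 255.77, so QP ≈ 15.993.
Law of cosines again: cos P = (QP² + PR² − RQ²)/(2·QP·PR) ≈ -0.21445, so ∠P ≈ 102.38°.
The bisector from P has length 2·QP·PR·cos(∠P/2)/(QP+PR) ≈ 9.5461.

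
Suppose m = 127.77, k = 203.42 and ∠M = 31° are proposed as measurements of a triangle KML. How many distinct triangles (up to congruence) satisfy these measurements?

2

k·sin M = 203.42·sin(31°) ≈ 104.8.
Since k sin M < m < k (104.8 < 127.77 < 203.42), two triangles exist.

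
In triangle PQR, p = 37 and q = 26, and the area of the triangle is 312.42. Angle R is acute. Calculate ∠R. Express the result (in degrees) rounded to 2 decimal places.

From area = ½·p·q·sin R, we get sin R = 2·area/(p·q) ≈ 0.64952.
Taking the acute solution, ∠R ≈ 40.51°.

40.51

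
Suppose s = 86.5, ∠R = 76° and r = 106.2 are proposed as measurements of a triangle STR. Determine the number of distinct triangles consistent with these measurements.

1

s·sin R = 86.5·sin(76°) ≈ 83.93.
Since r ≥ s, exactly one triangle exists.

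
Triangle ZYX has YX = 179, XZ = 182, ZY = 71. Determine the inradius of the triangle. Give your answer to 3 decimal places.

Semiperimeter s = (179 + 182 + 71)/2 = 216.
Heron's formula: area = √(216·37·34·145) ≈ 6277.
Inradius = area/s = 6277/216 ≈ 29.06.

r ≈ 29.060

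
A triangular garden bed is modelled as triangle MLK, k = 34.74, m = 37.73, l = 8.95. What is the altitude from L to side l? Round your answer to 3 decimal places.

Semiperimeter s = (37.73 + 8.95 + 34.74)/2 = 40.71.
Heron's formula: area = √(40.71·2.98·31.76·5.97) ≈ 151.67.
The altitude from L has length 2·area/l ≈ 33.892.

33.892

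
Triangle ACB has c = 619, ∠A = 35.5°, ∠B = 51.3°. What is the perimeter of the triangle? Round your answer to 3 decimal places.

The third angle is ∠C = 180° − ∠B − ∠A = 93.20°.
Law of sines: a = c·sin A/sin C ≈ 360.02.
Law of sines: b = c·sin B/sin C ≈ 483.84.
Semiperimeter s = (360.02+619+483.84)/2 = 731.43.
Perimeter = 360.02 + 619 + 483.84 = 1462.9.

perimeter ≈ 1462.857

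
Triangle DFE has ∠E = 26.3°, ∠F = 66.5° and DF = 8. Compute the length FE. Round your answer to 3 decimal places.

The third angle is ∠D = 180° − ∠F − ∠E = 87.20°.
Law of sines: FE = DF·sin D/sin E ≈ 18.034.

18.034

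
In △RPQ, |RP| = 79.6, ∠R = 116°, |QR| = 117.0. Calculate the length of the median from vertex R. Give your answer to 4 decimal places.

By the law of cosines, |PQ|² = |QR|² + |RP|² − 2·|QR|·|RP|·cos R = 28190, so |PQ| ≈ 167.9.
Median from R: ½√(2·|QR|² + 2·|RP|² − |PQ|²) ≈ 54.452.

54.4515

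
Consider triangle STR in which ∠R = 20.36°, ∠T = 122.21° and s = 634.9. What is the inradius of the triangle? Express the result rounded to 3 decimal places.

The third angle is ∠S = 180° − ∠T − ∠R = 37.43°.
Law of sines: t = s·sin T/sin S ≈ 883.84.
Law of sines: r = s·sin R/sin S ≈ 363.44.
Area = ½·s·t·sin R ≈ 97617.
Semiperimeter p = (634.9+883.84+363.44)/2 = 941.09.
Inradius = area/p = 97617/941.09 ≈ 103.73.

103.728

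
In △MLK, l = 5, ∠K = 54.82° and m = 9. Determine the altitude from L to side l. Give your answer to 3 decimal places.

h_L ≈ 7.356

By the law of cosines, k² = m² + l² − 2·m·l·cos K = 54.147, so k ≈ 7.3584.
Area = ½·m·l·sin K ≈ 18.39.
The altitude from L has length 2·area/l ≈ 7.3561.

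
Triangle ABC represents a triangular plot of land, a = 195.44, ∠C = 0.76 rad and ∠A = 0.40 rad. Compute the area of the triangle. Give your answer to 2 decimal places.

30976.07

The third angle is ∠B = π − ∠C − ∠A = 1.982 rad.
Law of sines: b = a·sin B/sin A ≈ 460.12.
Law of sines: c = a·sin C/sin A ≈ 345.75.
Area = ½·a·b·sin C ≈ 30976.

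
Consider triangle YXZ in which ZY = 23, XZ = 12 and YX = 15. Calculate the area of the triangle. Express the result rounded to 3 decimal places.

Semiperimeter s = (12 + 23 + 15)/2 = 25.
Heron's formula: area = √(25·13·2·10) ≈ 80.623.

area ≈ 80.623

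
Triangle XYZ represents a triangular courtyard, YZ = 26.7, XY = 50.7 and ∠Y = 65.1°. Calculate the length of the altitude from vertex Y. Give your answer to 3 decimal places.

By the law of cosines, ZX² = XY² + YZ² − 2·XY·YZ·cos Y = 2143.5, so ZX ≈ 46.298.
Area = ½·XY·YZ·sin Y ≈ 613.93.
The altitude from Y has length 2·area/ZX ≈ 26.521.

h_Y ≈ 26.521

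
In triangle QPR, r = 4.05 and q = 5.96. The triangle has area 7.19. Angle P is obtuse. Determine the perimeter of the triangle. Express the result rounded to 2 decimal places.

From area = ½·r·q·sin P, we get sin P = 2·area/(r·q) ≈ 0.59574.
Taking the obtuse solution, ∠P ≈ 143.43°.
Law of cosines then gives p ≈ 9.5236.
Perimeter = 5.96 + 9.5236 + 4.05 = 19.534.

19.53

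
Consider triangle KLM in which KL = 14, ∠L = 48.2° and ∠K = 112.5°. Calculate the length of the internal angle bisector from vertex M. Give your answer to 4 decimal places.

34.4571

The third angle is ∠M = 180° − ∠K − ∠L = 19.30°.
Law of sines: LM = KL·sin K/sin M ≈ 39.134.
Law of sines: MK = KL·sin L/sin M ≈ 31.577.
The bisector from M has length 2·LM·MK·cos(∠M/2)/(LM+MK) ≈ 34.457.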